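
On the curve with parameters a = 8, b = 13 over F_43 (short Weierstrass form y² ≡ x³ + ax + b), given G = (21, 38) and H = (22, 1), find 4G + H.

(28, 1)

First 4G:
Double-and-add on 4 = (100)₂. Start with G = (21, 38) for the leading 1-bit.
double: tangent at (21, 38): λ = (3·21² + 8)/(2·38) ≡ 41/33. 33⁻¹ ≡ 30 (mod 43) since 33·30 = 990 ≡ 1, so λ ≡ 41·30 ≡ 26.
  x = λ² - 21 - 21 = 676 - 42 ≡ 32; y = λ·(21 - 32) - 38 ≡ 20. → (32, 20)
double: tangent at (32, 20): λ = (3·32² + 8)/(2·20) ≡ 27/40. 40⁻¹ ≡ 14 (mod 43) since 40·14 = 560 ≡ 1, so λ ≡ 27·14 ≡ 34.
  x = λ² - 32 - 32 = 1156 - 64 ≡ 17; y = λ·(32 - 17) - 20 ≡ 17. → (17, 17)
4G = (17, 17).
Finally 4G + H:
(17, 17) + (22, 1). λ = (1 - 17)/(22 - 17) ≡ 27/5 mod 43. 5⁻¹ ≡ 26 (mod 43), so λ ≡ 14.
  x = λ² - 17 - 22 = 196 - 39 ≡ 28; y = λ·(17 - 28) - 17 ≡ 1. → (28, 1)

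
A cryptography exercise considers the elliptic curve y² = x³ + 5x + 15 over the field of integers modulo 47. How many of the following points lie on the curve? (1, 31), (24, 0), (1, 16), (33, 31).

4

(1, 31): 31² ≡ 21, rhs ≡ 21 → on.
(24, 0): 0² ≡ 0, rhs ≡ 0 → on.
(1, 16): 16² ≡ 21, rhs ≡ 21 → on.
(33, 31): 31² ≡ 21, rhs ≡ 21 → on.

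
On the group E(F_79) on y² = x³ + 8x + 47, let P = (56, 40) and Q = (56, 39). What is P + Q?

The two points share x = 56 and their y-coordinates satisfy 40 + 39 ≡ 0 (mod 79), so they are inverses. Their sum is ∞.

O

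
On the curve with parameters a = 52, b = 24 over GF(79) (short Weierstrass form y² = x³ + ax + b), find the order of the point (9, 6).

2P: tangent at (9, 6): λ = (3·9² + 52)/(2·6) ≡ 58/12. 12⁻¹ ≡ 33 (mod 79), so λ ≡ 58·33 ≡ 18.
  x = λ² - 9 - 9 = 324 - 18 ≡ 69; y = λ·(9 - 69) - 6 ≡ 20. → (69, 20)
3P: (69, 20) + (9, 6). λ = (6 - 20)/(9 - 69) ≡ 65/19 mod 79. 19⁻¹ ≡ 25 (mod 79) since 19·25 = 475 ≡ 1, so λ ≡ 45.
  x = λ² - 69 - 9 = 2025 - 78 ≡ 51; y = λ·(69 - 51) - 20 ≡ 0. → (51, 0)
4P: (51, 0) + (9, 6). λ = (6 - 0)/(9 - 51) ≡ 6/37 mod 79. 37⁻¹ ≡ 47 (mod 79) since 37·47 = 1739 ≡ 1, so λ ≡ 45.
  x = λ² - 51 - 9 = 2025 - 60 ≡ 69; y = λ·(51 - 69) - 0 ≡ 59. → (69, 59)
5P: (69, 59) + (9, 6). λ = (6 - 59)/(9 - 69) ≡ 26/19 mod 79. 19⁻¹ ≡ 25 (mod 79), so λ ≡ 18.
  x = λ² - 69 - 9 = 324 - 78 ≡ 9; y = λ·(69 - 9) - 59 ≡ 73. → (9, 73)
6P: (9, 73) + (9, 6): same x and y₁ ≡ -y₂, so the sum is the point at infinity.
6P = the point at infinity, so the order is 6.

6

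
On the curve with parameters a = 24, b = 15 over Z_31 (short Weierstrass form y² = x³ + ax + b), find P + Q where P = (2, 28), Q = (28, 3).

(26, 7)

(2, 28) + (28, 3). λ = (3 - 28)/(28 - 2) ≡ 6/26 mod 31. 26⁻¹ ≡ 6 (mod 31) since 26·6 = 156 ≡ 1, so λ ≡ 5.
  x = λ² - 2 - 28 = 25 - 30 ≡ 26; y = λ·(2 - 26) - 28 ≡ 7. → (26, 7)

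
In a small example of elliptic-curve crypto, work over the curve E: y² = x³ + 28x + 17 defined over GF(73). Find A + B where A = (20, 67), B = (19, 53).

(11, 59)

(20, 67) + (19, 53). λ = (53 - 67)/(19 - 20) ≡ 59/72 mod 73. 72⁻¹ ≡ 72 (mod 73), so λ ≡ 14.
  x = λ² - 20 - 19 = 196 - 39 ≡ 11; y = λ·(20 - 11) - 67 ≡ 59. → (11, 59)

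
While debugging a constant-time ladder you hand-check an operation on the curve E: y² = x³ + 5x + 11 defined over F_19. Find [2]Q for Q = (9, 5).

(5, 3)

tangent at (9, 5): λ = (3·9² + 5)/(2·5) ≡ 1/10. 10⁻¹ ≡ 2 (mod 19), so λ ≡ 1·2 ≡ 2.
  x = λ² - 9 - 9 = 4 - 18 ≡ 5; y = λ·(9 - 5) - 5 ≡ 3. → (5, 3)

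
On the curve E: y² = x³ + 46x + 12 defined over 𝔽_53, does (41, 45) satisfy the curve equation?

yes

y² = 45² ≡ 11; x³ + 46x + 12 = 70819 ≡ 11 (mod 53). 11 = 11.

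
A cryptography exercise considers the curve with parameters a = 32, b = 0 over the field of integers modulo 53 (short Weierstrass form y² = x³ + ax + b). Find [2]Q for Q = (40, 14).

(9, 13)

tangent at (40, 14): λ = (3·40² + 32)/(2·14) ≡ 9/28. 28⁻¹ ≡ 36 (mod 53), so λ ≡ 9·36 ≡ 6.
  x = λ² - 40 - 40 = 36 - 80 ≡ 9; y = λ·(40 - 9) - 14 ≡ 13. → (9, 13)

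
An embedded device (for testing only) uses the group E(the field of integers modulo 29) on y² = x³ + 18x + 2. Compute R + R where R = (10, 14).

(10, 15)

tangent at (10, 14): λ = (3·10² + 18)/(2·14) ≡ 28/28. 28⁻¹ ≡ 28 (mod 29), so λ ≡ 28·28 ≡ 1.
  x = λ² - 10 - 10 = 1 - 20 ≡ 10; y = λ·(10 - 10) - 14 ≡ 15. → (10, 15)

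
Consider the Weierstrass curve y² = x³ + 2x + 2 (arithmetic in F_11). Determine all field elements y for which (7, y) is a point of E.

none

x³ + 2x + 2 = 359 ≡ 7 (mod 11).
7 is a non-residue mod 11; no y exists.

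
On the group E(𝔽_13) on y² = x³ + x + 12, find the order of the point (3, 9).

3

2P: tangent at (3, 9): λ = (3·3² + 1)/(2·9) ≡ 2/5. 5⁻¹ ≡ 8 (mod 13), so λ ≡ 2·8 ≡ 3.
  x = λ² - 3 - 3 = 9 - 6 ≡ 3; y = λ·(3 - 3) - 9 ≡ 4. → (3, 4)
3P: (3, 4) + (3, 9): same x and y₁ ≡ -y₂, so the sum is the point at infinity.
3P = the point at infinity, so the order is 3.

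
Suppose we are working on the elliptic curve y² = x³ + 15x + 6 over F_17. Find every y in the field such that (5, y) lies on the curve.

x³ + 15x + 6 = 206 ≡ 2 (mod 17).
Square roots of 2 mod 17: 6 and 11 (since 6² = 36 ≡ 2).

6, 11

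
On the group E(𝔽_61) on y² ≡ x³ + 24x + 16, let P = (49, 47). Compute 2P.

(39, 8)

tangent at (49, 47): λ = (3·49² + 24)/(2·47) ≡ 29/33. 33⁻¹ ≡ 37 (mod 61), so λ ≡ 29·37 ≡ 36.
  x = λ² - 49 - 49 = 1296 - 98 ≡ 39; y = λ·(49 - 39) - 47 ≡ 8. → (39, 8)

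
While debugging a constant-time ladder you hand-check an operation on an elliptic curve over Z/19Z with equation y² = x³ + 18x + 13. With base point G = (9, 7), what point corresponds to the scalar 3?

(9, 12)

Repeated addition: build up to 3G.
2G: tangent at (9, 7): λ = (3·9² + 18)/(2·7) ≡ 14/14. 14⁻¹ ≡ 15 (mod 19), so λ ≡ 14·15 ≡ 1.
  x = λ² - 9 - 9 = 1 - 18 ≡ 2; y = λ·(9 - 2) - 7 ≡ 0. → (2, 0)
3G: (2, 0) + (9, 7). λ = (7 - 0)/(9 - 2) ≡ 7/7 mod 19. 7⁻¹ ≡ 11 (mod 19) since 7·11 = 77 ≡ 1, so λ ≡ 1.
  x = λ² - 2 - 9 = 1 - 11 ≡ 9; y = λ·(2 - 9) - 0 ≡ 12. → (9, 12)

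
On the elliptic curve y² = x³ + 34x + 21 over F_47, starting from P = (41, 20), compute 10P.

Repeated addition: build up to 10P.
2P: tangent at (41, 20): λ = (3·41² + 34)/(2·20) ≡ 1/40. 40⁻¹ ≡ 20 (mod 47) since 40·20 = 800 ≡ 1, so λ ≡ 1·20 ≡ 20.
  x = λ² - 41 - 41 = 400 - 82 ≡ 36; y = λ·(41 - 36) - 20 ≡ 33. → (36, 33)
3P: (36, 33) + (41, 20). λ = (20 - 33)/(41 - 36) ≡ 34/5 mod 47. 5⁻¹ ≡ 19 (mod 47), so λ ≡ 35.
  x = λ² - 36 - 41 = 1225 - 77 ≡ 20; y = λ·(36 - 20) - 33 ≡ 10. → (20, 10)
4P: (20, 10) + (41, 20). λ = (20 - 10)/(41 - 20) ≡ 10/21 mod 47. 21⁻¹ ≡ 9 (mod 47), so λ ≡ 43.
  x = λ² - 20 - 41 = 1849 - 61 ≡ 2; y = λ·(20 - 2) - 10 ≡ 12. → (2, 12)
5P: (2, 12) + (41, 20). λ = (20 - 12)/(41 - 2) ≡ 8/39 mod 47. 39⁻¹ ≡ 41 (mod 47) since 39·41 = 1599 ≡ 1, so λ ≡ 46.
  x = λ² - 2 - 41 = 2116 - 43 ≡ 5; y = λ·(2 - 5) - 12 ≡ 38. → (5, 38)
6P: (5, 38) + (41, 20). λ = (20 - 38)/(41 - 5) ≡ 29/36 mod 47. 36⁻¹ ≡ 17 (mod 47), so λ ≡ 23.
  x = λ² - 5 - 41 = 529 - 46 ≡ 13; y = λ·(5 - 13) - 38 ≡ 13. → (13, 13)
7P: (13, 13) + (41, 20). λ = (20 - 13)/(41 - 13) ≡ 7/28 mod 47. 28⁻¹ ≡ 42 (mod 47), so λ ≡ 12.
  x = λ² - 13 - 41 = 144 - 54 ≡ 43; y = λ·(13 - 43) - 13 ≡ 3. → (43, 3)
8P: (43, 3) + (41, 20). λ = (20 - 3)/(41 - 43) ≡ 17/45 mod 47. 45⁻¹ ≡ 23 (mod 47), so λ ≡ 15.
  x = λ² - 43 - 41 = 225 - 84 ≡ 0; y = λ·(43 - 0) - 3 ≡ 31. → (0, 31)
9P: (0, 31) + (41, 20). λ = (20 - 31)/(41 - 0) ≡ 36/41 mod 47. 41⁻¹ ≡ 39 (mod 47) since 41·39 = 1599 ≡ 1, so λ ≡ 41.
  x = λ² - 0 - 41 = 1681 - 41 ≡ 42; y = λ·(0 - 42) - 31 ≡ 33. → (42, 33)
10P: (42, 33) + (41, 20). λ = (20 - 33)/(41 - 42) ≡ 34/46 mod 47. 46⁻¹ ≡ 46 (mod 47) since 46·46 = 2116 ≡ 1, so λ ≡ 13.
  x = λ² - 42 - 41 = 169 - 83 ≡ 39; y = λ·(42 - 39) - 33 ≡ 6. → (39, 6)

(39, 6)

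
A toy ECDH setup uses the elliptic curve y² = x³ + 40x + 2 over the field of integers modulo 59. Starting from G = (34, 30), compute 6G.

(17, 7)

Double-and-add on 6 = (110)₂. Start with G = (34, 30) for the leading 1-bit.
double: tangent at (34, 30): λ = (3·34² + 40)/(2·30) ≡ 27/1. 1⁻¹ ≡ 1 (mod 59), so λ ≡ 27·1 ≡ 27.
  x = λ² - 34 - 34 = 729 - 68 ≡ 12; y = λ·(34 - 12) - 30 ≡ 33. → (12, 33)
add G: (12, 33) + (34, 30). λ = (30 - 33)/(34 - 12) ≡ 56/22 mod 59. 22⁻¹ ≡ 51 (mod 59), so λ ≡ 24.
  x = λ² - 12 - 34 = 576 - 46 ≡ 58; y = λ·(12 - 58) - 33 ≡ 43. → (58, 43)
double: tangent at (58, 43): λ = (3·58² + 40)/(2·43) ≡ 43/27. 27⁻¹ ≡ 35 (mod 59), so λ ≡ 43·35 ≡ 30.
  x = λ² - 58 - 58 = 900 - 116 ≡ 17; y = λ·(58 - 17) - 43 ≡ 7. → (17, 7)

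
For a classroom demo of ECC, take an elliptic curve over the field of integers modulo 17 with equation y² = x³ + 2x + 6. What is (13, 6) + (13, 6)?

(6, 9)

tangent at (13, 6): λ = (3·13² + 2)/(2·6) ≡ 16/12. 12⁻¹ ≡ 10 (mod 17), so λ ≡ 16·10 ≡ 7.
  x = λ² - 13 - 13 = 49 - 26 ≡ 6; y = λ·(13 - 6) - 6 ≡ 9. → (6, 9)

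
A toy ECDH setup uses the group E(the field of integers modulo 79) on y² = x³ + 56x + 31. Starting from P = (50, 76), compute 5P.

(46, 18)

Double-and-add on 5 = (101)₂. Start with P = (50, 76) for the leading 1-bit.
double: tangent at (50, 76): λ = (3·50² + 56)/(2·76) ≡ 51/73. 73⁻¹ ≡ 13 (mod 79) since 73·13 = 949 ≡ 1, so λ ≡ 51·13 ≡ 31.
  x = λ² - 50 - 50 = 961 - 100 ≡ 71; y = λ·(50 - 71) - 76 ≡ 63. → (71, 63)
double: tangent at (71, 63): λ = (3·71² + 56)/(2·63) ≡ 11/47. 47⁻¹ ≡ 37 (mod 79) since 47·37 = 1739 ≡ 1, so λ ≡ 11·37 ≡ 12.
  x = λ² - 71 - 71 = 144 - 142 ≡ 2; y = λ·(71 - 2) - 63 ≡ 54. → (2, 54)
add P: (2, 54) + (50, 76). λ = (76 - 54)/(50 - 2) ≡ 22/48 mod 79. 48⁻¹ ≡ 28 (mod 79) since 48·28 = 1344 ≡ 1, so λ ≡ 63.
  x = λ² - 2 - 50 = 3969 - 52 ≡ 46; y = λ·(2 - 46) - 54 ≡ 18. → (46, 18)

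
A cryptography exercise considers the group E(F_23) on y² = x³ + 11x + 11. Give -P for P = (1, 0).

(1, 0)

-(1, 0) = (1, -0 mod 23) = (1, 0).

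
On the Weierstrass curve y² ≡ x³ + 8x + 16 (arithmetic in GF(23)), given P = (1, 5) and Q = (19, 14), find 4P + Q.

First 4P:
Repeated addition: build up to 4P.
2P: tangent at (1, 5): λ = (3·1² + 8)/(2·5) ≡ 11/10. 10⁻¹ ≡ 7 (mod 23) since 10·7 = 70 ≡ 1, so λ ≡ 11·7 ≡ 8.
  x = λ² - 1 - 1 = 64 - 2 ≡ 16; y = λ·(1 - 16) - 5 ≡ 13. → (16, 13)
3P: (16, 13) + (1, 5). λ = (5 - 13)/(1 - 16) ≡ 15/8 mod 23. 8⁻¹ ≡ 3 (mod 23), so λ ≡ 22.
  x = λ² - 16 - 1 = 484 - 17 ≡ 7; y = λ·(16 - 7) - 13 ≡ 1. → (7, 1)
4P: (7, 1) + (1, 5). λ = (5 - 1)/(1 - 7) ≡ 4/17 mod 23. 17⁻¹ ≡ 19 (mod 23) since 17·19 = 323 ≡ 1, so λ ≡ 7.
  x = λ² - 7 - 1 = 49 - 8 ≡ 18; y = λ·(7 - 18) - 1 ≡ 14. → (18, 14)
4P = (18, 14).
Finally 4P + Q:
(18, 14) + (19, 14). λ = (14 - 14)/(19 - 18) ≡ 0/1 mod 23. 1⁻¹ ≡ 1 (mod 23), so λ ≡ 0.
  x = λ² - 18 - 19 = 0 - 37 ≡ 9; y = λ·(18 - 9) - 14 ≡ 9. → (9, 9)

(9, 9)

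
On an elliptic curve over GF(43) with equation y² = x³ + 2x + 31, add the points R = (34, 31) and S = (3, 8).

(34, 31) + (3, 8). λ = (8 - 31)/(3 - 34) ≡ 20/12 mod 43. 12⁻¹ ≡ 18 (mod 43), so λ ≡ 16.
  x = λ² - 34 - 3 = 256 - 37 ≡ 4; y = λ·(34 - 4) - 31 ≡ 19. → (4, 19)

(4, 19)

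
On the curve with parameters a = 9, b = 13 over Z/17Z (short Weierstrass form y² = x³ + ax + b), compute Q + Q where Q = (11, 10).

(3, 13)

tangent at (11, 10): λ = (3·11² + 9)/(2·10) ≡ 15/3. 3⁻¹ ≡ 6 (mod 17) since 3·6 = 18 ≡ 1, so λ ≡ 15·6 ≡ 5.
  x = λ² - 11 - 11 = 25 - 22 ≡ 3; y = λ·(11 - 3) - 10 ≡ 13. → (3, 13)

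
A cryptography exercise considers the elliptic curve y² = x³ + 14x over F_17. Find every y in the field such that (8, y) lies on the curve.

none

x³ + 14x + 0 = 624 ≡ 12 (mod 17).
12 is a non-residue mod 17; no y exists.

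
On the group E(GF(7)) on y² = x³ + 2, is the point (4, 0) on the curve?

y² = 0² ≡ 0; x³ + 0x + 2 = 66 ≡ 3 (mod 7). 0 ≠ 3.

no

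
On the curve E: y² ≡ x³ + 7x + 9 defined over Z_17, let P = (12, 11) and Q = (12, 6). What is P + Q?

O

The two points share x = 12 and their y-coordinates satisfy 11 + 6 ≡ 0 (mod 17), so they are inverses. Their sum is O.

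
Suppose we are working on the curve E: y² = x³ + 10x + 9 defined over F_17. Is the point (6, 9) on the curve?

y² = 9² ≡ 13; x³ + 10x + 9 = 285 ≡ 13 (mod 17). 13 = 13.

yes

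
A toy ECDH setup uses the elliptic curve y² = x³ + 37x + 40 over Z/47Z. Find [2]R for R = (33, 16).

(46, 40)

tangent at (33, 16): λ = (3·33² + 37)/(2·16) ≡ 14/32. 32⁻¹ ≡ 25 (mod 47), so λ ≡ 14·25 ≡ 21.
  x = λ² - 33 - 33 = 441 - 66 ≡ 46; y = λ·(33 - 46) - 16 ≡ 40. → (46, 40)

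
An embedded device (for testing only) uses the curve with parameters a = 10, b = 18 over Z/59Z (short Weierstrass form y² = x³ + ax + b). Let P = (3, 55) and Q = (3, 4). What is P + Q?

O

The two points share x = 3 and their y-coordinates satisfy 55 + 4 ≡ 0 (mod 59), so they are inverses. Their sum is 𝒪.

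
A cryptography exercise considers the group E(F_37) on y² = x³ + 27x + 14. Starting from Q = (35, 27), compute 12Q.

Double-and-add on 12 = (1100)₂. Start with Q = (35, 27) for the leading 1-bit.
double: tangent at (35, 27): λ = (3·35² + 27)/(2·27) ≡ 2/17. 17⁻¹ ≡ 24 (mod 37), so λ ≡ 2·24 ≡ 11.
  x = λ² - 35 - 35 = 121 - 70 ≡ 14; y = λ·(35 - 14) - 27 ≡ 19. → (14, 19)
add Q: (14, 19) + (35, 27). λ = (27 - 19)/(35 - 14) ≡ 8/21 mod 37. 21⁻¹ ≡ 30 (mod 37), so λ ≡ 18.
  x = λ² - 14 - 35 = 324 - 49 ≡ 16; y = λ·(14 - 16) - 19 ≡ 19. → (16, 19)
double: tangent at (16, 19): λ = (3·16² + 27)/(2·19) ≡ 18/1. 1⁻¹ ≡ 1 (mod 37) since 1·1 = 1 ≡ 1, so λ ≡ 18·1 ≡ 18.
  x = λ² - 16 - 16 = 324 - 32 ≡ 33; y = λ·(16 - 33) - 19 ≡ 8. → (33, 8)
double: tangent at (33, 8): λ = (3·33² + 27)/(2·8) ≡ 1/16. 16⁻¹ ≡ 7 (mod 37), so λ ≡ 1·7 ≡ 7.
  x = λ² - 33 - 33 = 49 - 66 ≡ 20; y = λ·(33 - 20) - 8 ≡ 9. → (20, 9)

(20, 9)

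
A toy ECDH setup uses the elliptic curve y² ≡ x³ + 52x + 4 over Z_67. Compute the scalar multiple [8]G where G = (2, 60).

Double-and-add on 8 = (1000)₂. Start with G = (2, 60) for the leading 1-bit.
double: tangent at (2, 60): λ = (3·2² + 52)/(2·60) ≡ 64/53. 53⁻¹ ≡ 43 (mod 67), so λ ≡ 64·43 ≡ 5.
  x = λ² - 2 - 2 = 25 - 4 ≡ 21; y = λ·(2 - 21) - 60 ≡ 46. → (21, 46)
double: tangent at (21, 46): λ = (3·21² + 52)/(2·46) ≡ 35/25. 25⁻¹ ≡ 59 (mod 67), so λ ≡ 35·59 ≡ 55.
  x = λ² - 21 - 21 = 3025 - 42 ≡ 35; y = λ·(21 - 35) - 46 ≡ 55. → (35, 55)
double: tangent at (35, 55): λ = (3·35² + 52)/(2·55) ≡ 42/43. 43⁻¹ ≡ 53 (mod 67) since 43·53 = 2279 ≡ 1, so λ ≡ 42·53 ≡ 15.
  x = λ² - 35 - 35 = 225 - 70 ≡ 21; y = λ·(35 - 21) - 55 ≡ 21. → (21, 21)

(21, 21)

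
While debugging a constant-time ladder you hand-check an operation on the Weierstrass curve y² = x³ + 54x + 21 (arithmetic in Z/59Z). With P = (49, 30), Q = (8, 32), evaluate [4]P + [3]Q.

First 4P:
Repeated addition: build up to 4P.
2P: tangent at (49, 30): λ = (3·49² + 54)/(2·30) ≡ 0/1. 1⁻¹ ≡ 1 (mod 59), so λ ≡ 0·1 ≡ 0.
  x = λ² - 49 - 49 = 0 - 98 ≡ 20; y = λ·(49 - 20) - 30 ≡ 29. → (20, 29)
3P: (20, 29) + (49, 30). λ = (30 - 29)/(49 - 20) ≡ 1/29 mod 59. 29⁻¹ ≡ 57 (mod 59), so λ ≡ 57.
  x = λ² - 20 - 49 = 3249 - 69 ≡ 53; y = λ·(20 - 53) - 29 ≡ 37. → (53, 37)
4P: (53, 37) + (49, 30). λ = (30 - 37)/(49 - 53) ≡ 52/55 mod 59. 55⁻¹ ≡ 44 (mod 59) since 55·44 = 2420 ≡ 1, so λ ≡ 46.
  x = λ² - 53 - 49 = 2116 - 102 ≡ 8; y = λ·(53 - 8) - 37 ≡ 27. → (8, 27)
4P = (8, 27).
Next 3Q:
Repeated addition: build up to 3Q.
2Q: tangent at (8, 32): λ = (3·8² + 54)/(2·32) ≡ 10/5. 5⁻¹ ≡ 12 (mod 59) since 5·12 = 60 ≡ 1, so λ ≡ 10·12 ≡ 2.
  x = λ² - 8 - 8 = 4 - 16 ≡ 47; y = λ·(8 - 47) - 32 ≡ 8. → (47, 8)
3Q: (47, 8) + (8, 32). λ = (32 - 8)/(8 - 47) ≡ 24/20 mod 59. 20⁻¹ ≡ 3 (mod 59), so λ ≡ 13.
  x = λ² - 47 - 8 = 169 - 55 ≡ 55; y = λ·(47 - 55) - 8 ≡ 6. → (55, 6)
3Q = (55, 6).
Finally 4P + 3Q:
(8, 27) + (55, 6). λ = (6 - 27)/(55 - 8) ≡ 38/47 mod 59. 47⁻¹ ≡ 54 (mod 59) since 47·54 = 2538 ≡ 1, so λ ≡ 46.
  x = λ² - 8 - 55 = 2116 - 63 ≡ 47; y = λ·(8 - 47) - 27 ≡ 8. → (47, 8)

(47, 8)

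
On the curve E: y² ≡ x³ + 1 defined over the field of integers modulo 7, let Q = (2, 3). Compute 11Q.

(2, 4)

Double-and-add on 11 = (1011)₂. Start with Q = (2, 3) for the leading 1-bit.
double: tangent at (2, 3): λ = (3·2² + 0)/(2·3) ≡ 5/6. 6⁻¹ ≡ 6 (mod 7), so λ ≡ 5·6 ≡ 2.
  x = λ² - 2 - 2 = 4 - 4 ≡ 0; y = λ·(2 - 0) - 3 ≡ 1. → (0, 1)
double: tangent at (0, 1): λ = (3·0² + 0)/(2·1) ≡ 0/2. 2⁻¹ ≡ 4 (mod 7), so λ ≡ 0·4 ≡ 0.
  x = λ² - 0 - 0 = 0 - 0 ≡ 0; y = λ·(0 - 0) - 1 ≡ 6. → (0, 6)
add Q: (0, 6) + (2, 3). λ = (3 - 6)/(2 - 0) ≡ 4/2 mod 7. 2⁻¹ ≡ 4 (mod 7), so λ ≡ 2.
  x = λ² - 0 - 2 = 4 - 2 ≡ 2; y = λ·(0 - 2) - 6 ≡ 4. → (2, 4)
double: tangent at (2, 4): λ = (3·2² + 0)/(2·4) ≡ 5/1. 1⁻¹ ≡ 1 (mod 7) since 1·1 = 1 ≡ 1, so λ ≡ 5·1 ≡ 5.
  x = λ² - 2 - 2 = 25 - 4 ≡ 0; y = λ·(2 - 0) - 4 ≡ 6. → (0, 6)
add Q: (0, 6) + (2, 3). λ = (3 - 6)/(2 - 0) ≡ 4/2 mod 7. 2⁻¹ ≡ 4 (mod 7) since 2·4 = 8 ≡ 1, so λ ≡ 2.
  x = λ² - 0 - 2 = 4 - 2 ≡ 2; y = λ·(0 - 2) - 6 ≡ 4. → (2, 4)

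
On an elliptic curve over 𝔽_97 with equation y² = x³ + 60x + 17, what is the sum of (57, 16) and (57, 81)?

O

The two points share x = 57 and their y-coordinates satisfy 16 + 81 ≡ 0 (mod 97), so they are inverses. Their sum is ∞.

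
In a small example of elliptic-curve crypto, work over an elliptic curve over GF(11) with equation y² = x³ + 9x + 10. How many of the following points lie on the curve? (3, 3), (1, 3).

2

(3, 3): 3² ≡ 9, rhs ≡ 9 → on.
(1, 3): 3² ≡ 9, rhs ≡ 9 → on.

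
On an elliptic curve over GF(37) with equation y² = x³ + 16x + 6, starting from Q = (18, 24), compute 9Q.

Double-and-add on 9 = (1001)₂. Start with Q = (18, 24) for the leading 1-bit.
double: tangent at (18, 24): λ = (3·18² + 16)/(2·24) ≡ 26/11. 11⁻¹ ≡ 27 (mod 37) since 11·27 = 297 ≡ 1, so λ ≡ 26·27 ≡ 36.
  x = λ² - 18 - 18 = 1296 - 36 ≡ 2; y = λ·(18 - 2) - 24 ≡ 34. → (2, 34)
double: tangent at (2, 34): λ = (3·2² + 16)/(2·34) ≡ 28/31. 31⁻¹ ≡ 6 (mod 37) since 31·6 = 186 ≡ 1, so λ ≡ 28·6 ≡ 20.
  x = λ² - 2 - 2 = 400 - 4 ≡ 26; y = λ·(2 - 26) - 34 ≡ 4. → (26, 4)
double: tangent at (26, 4): λ = (3·26² + 16)/(2·4) ≡ 9/8. 8⁻¹ ≡ 14 (mod 37), so λ ≡ 9·14 ≡ 15.
  x = λ² - 26 - 26 = 225 - 52 ≡ 25; y = λ·(26 - 25) - 4 ≡ 11. → (25, 11)
add Q: (25, 11) + (18, 24). λ = (24 - 11)/(18 - 25) ≡ 13/30 mod 37. 30⁻¹ ≡ 21 (mod 37), so λ ≡ 14.
  x = λ² - 25 - 18 = 196 - 43 ≡ 5; y = λ·(25 - 5) - 11 ≡ 10. → (5, 10)

(5, 10)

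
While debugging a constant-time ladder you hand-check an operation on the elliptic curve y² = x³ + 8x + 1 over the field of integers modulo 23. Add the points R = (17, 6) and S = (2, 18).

(17, 6) + (2, 18). λ = (18 - 6)/(2 - 17) ≡ 12/8 mod 23. 8⁻¹ ≡ 3 (mod 23) since 8·3 = 24 ≡ 1, so λ ≡ 13.
  x = λ² - 17 - 2 = 169 - 19 ≡ 12; y = λ·(17 - 12) - 6 ≡ 13. → (12, 13)

(12, 13)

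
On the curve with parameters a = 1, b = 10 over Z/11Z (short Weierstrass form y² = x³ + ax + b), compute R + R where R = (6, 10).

(2, 3)

tangent at (6, 10): λ = (3·6² + 1)/(2·10) ≡ 10/9. 9⁻¹ ≡ 5 (mod 11) since 9·5 = 45 ≡ 1, so λ ≡ 10·5 ≡ 6.
  x = λ² - 6 - 6 = 36 - 12 ≡ 2; y = λ·(6 - 2) - 10 ≡ 3. → (2, 3)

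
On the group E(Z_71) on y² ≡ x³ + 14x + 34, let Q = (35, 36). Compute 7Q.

Repeated addition: build up to 7Q.
2Q: tangent at (35, 36): λ = (3·35² + 14)/(2·36) ≡ 68/1. 1⁻¹ ≡ 1 (mod 71), so λ ≡ 68·1 ≡ 68.
  x = λ² - 35 - 35 = 4624 - 70 ≡ 10; y = λ·(35 - 10) - 36 ≡ 31. → (10, 31)
3Q: (10, 31) + (35, 36). λ = (36 - 31)/(35 - 10) ≡ 5/25 mod 71. 25⁻¹ ≡ 54 (mod 71), so λ ≡ 57.
  x = λ² - 10 - 35 = 3249 - 45 ≡ 9; y = λ·(10 - 9) - 31 ≡ 26. → (9, 26)
4Q: (9, 26) + (35, 36). λ = (36 - 26)/(35 - 9) ≡ 10/26 mod 71. 26⁻¹ ≡ 41 (mod 71), so λ ≡ 55.
  x = λ² - 9 - 35 = 3025 - 44 ≡ 70; y = λ·(9 - 70) - 26 ≡ 27. → (70, 27)
5Q: (70, 27) + (35, 36). λ = (36 - 27)/(35 - 70) ≡ 9/36 mod 71. 36⁻¹ ≡ 2 (mod 71), so λ ≡ 18.
  x = λ² - 70 - 35 = 324 - 105 ≡ 6; y = λ·(70 - 6) - 27 ≡ 60. → (6, 60)
6Q: (6, 60) + (35, 36). λ = (36 - 60)/(35 - 6) ≡ 47/29 mod 71. 29⁻¹ ≡ 49 (mod 71), so λ ≡ 31.
  x = λ² - 6 - 35 = 961 - 41 ≡ 68; y = λ·(6 - 68) - 60 ≡ 6. → (68, 6)
7Q: (68, 6) + (35, 36). λ = (36 - 6)/(35 - 68) ≡ 30/38 mod 71. 38⁻¹ ≡ 43 (mod 71) since 38·43 = 1634 ≡ 1, so λ ≡ 12.
  x = λ² - 68 - 35 = 144 - 103 ≡ 41; y = λ·(68 - 41) - 6 ≡ 34. → (41, 34)

(41, 34)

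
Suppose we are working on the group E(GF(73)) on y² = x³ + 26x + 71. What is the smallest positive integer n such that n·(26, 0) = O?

2

2P: (26, 0) + (26, 0): same x and y₁ ≡ -y₂, so the sum is O.
2P = O, so the order is 2.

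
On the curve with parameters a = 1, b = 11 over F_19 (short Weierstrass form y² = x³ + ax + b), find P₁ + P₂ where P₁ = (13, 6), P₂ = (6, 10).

(17, 18)

(13, 6) + (6, 10). λ = (10 - 6)/(6 - 13) ≡ 4/12 mod 19. 12⁻¹ ≡ 8 (mod 19) since 12·8 = 96 ≡ 1, so λ ≡ 13.
  x = λ² - 13 - 6 = 169 - 19 ≡ 17; y = λ·(13 - 17) - 6 ≡ 18. → (17, 18)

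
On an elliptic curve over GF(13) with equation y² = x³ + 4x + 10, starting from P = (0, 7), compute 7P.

(7, 2)

Repeated addition: build up to 7P.
2P: tangent at (0, 7): λ = (3·0² + 4)/(2·7) ≡ 4/1. 1⁻¹ ≡ 1 (mod 13), so λ ≡ 4·1 ≡ 4.
  x = λ² - 0 - 0 = 16 - 0 ≡ 3; y = λ·(0 - 3) - 7 ≡ 7. → (3, 7)
3P: (3, 7) + (0, 7). λ = (7 - 7)/(0 - 3) ≡ 0/10 mod 13. 10⁻¹ ≡ 4 (mod 13) since 10·4 = 40 ≡ 1, so λ ≡ 0.
  x = λ² - 3 - 0 = 0 - 3 ≡ 10; y = λ·(3 - 10) - 7 ≡ 6. → (10, 6)
4P: (10, 6) + (0, 7). λ = (7 - 6)/(0 - 10) ≡ 1/3 mod 13. 3⁻¹ ≡ 9 (mod 13), so λ ≡ 9.
  x = λ² - 10 - 0 = 81 - 10 ≡ 6; y = λ·(10 - 6) - 6 ≡ 4. → (6, 4)
5P: (6, 4) + (0, 7). λ = (7 - 4)/(0 - 6) ≡ 3/7 mod 13. 7⁻¹ ≡ 2 (mod 13), so λ ≡ 6.
  x = λ² - 6 - 0 = 36 - 6 ≡ 4; y = λ·(6 - 4) - 4 ≡ 8. → (4, 8)
6P: (4, 8) + (0, 7). λ = (7 - 8)/(0 - 4) ≡ 12/9 mod 13. 9⁻¹ ≡ 3 (mod 13) since 9·3 = 27 ≡ 1, so λ ≡ 10.
  x = λ² - 4 - 0 = 100 - 4 ≡ 5; y = λ·(4 - 5) - 8 ≡ 8. → (5, 8)
7P: (5, 8) + (0, 7). λ = (7 - 8)/(0 - 5) ≡ 12/8 mod 13. 8⁻¹ ≡ 5 (mod 13), so λ ≡ 8.
  x = λ² - 5 - 0 = 64 - 5 ≡ 7; y = λ·(5 - 7) - 8 ≡ 2. → (7, 2)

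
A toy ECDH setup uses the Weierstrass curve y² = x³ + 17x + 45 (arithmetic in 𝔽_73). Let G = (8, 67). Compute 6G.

(25, 53)

Double-and-add on 6 = (110)₂. Start with G = (8, 67) for the leading 1-bit.
double: tangent at (8, 67): λ = (3·8² + 17)/(2·67) ≡ 63/61. 61⁻¹ ≡ 6 (mod 73) since 61·6 = 366 ≡ 1, so λ ≡ 63·6 ≡ 13.
  x = λ² - 8 - 8 = 169 - 16 ≡ 7; y = λ·(8 - 7) - 67 ≡ 19. → (7, 19)
add G: (7, 19) + (8, 67). λ = (67 - 19)/(8 - 7) ≡ 48/1 mod 73. 1⁻¹ ≡ 1 (mod 73), so λ ≡ 48.
  x = λ² - 7 - 8 = 2304 - 15 ≡ 26; y = λ·(7 - 26) - 19 ≡ 18. → (26, 18)
double: tangent at (26, 18): λ = (3·26² + 17)/(2·18) ≡ 1/36. 36⁻¹ ≡ 71 (mod 73) since 36·71 = 2556 ≡ 1, so λ ≡ 1·71 ≡ 71.
  x = λ² - 26 - 26 = 5041 - 52 ≡ 25; y = λ·(26 - 25) - 18 ≡ 53. → (25, 53)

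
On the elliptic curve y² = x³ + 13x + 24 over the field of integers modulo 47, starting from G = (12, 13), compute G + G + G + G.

(45, 32)

Double-and-add on 4 = (100)₂. Start with G = (12, 13) for the leading 1-bit.
double: tangent at (12, 13): λ = (3·12² + 13)/(2·13) ≡ 22/26. 26⁻¹ ≡ 38 (mod 47), so λ ≡ 22·38 ≡ 37.
  x = λ² - 12 - 12 = 1369 - 24 ≡ 29; y = λ·(12 - 29) - 13 ≡ 16. → (29, 16)
double: tangent at (29, 16): λ = (3·29² + 13)/(2·16) ≡ 45/32. 32⁻¹ ≡ 25 (mod 47) since 32·25 = 800 ≡ 1, so λ ≡ 45·25 ≡ 44.
  x = λ² - 29 - 29 = 1936 - 58 ≡ 45; y = λ·(29 - 45) - 16 ≡ 32. → (45, 32)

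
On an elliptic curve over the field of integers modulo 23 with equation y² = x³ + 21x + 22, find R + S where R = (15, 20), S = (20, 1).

(15, 20) + (20, 1). λ = (1 - 20)/(20 - 15) ≡ 4/5 mod 23. 5⁻¹ ≡ 14 (mod 23), so λ ≡ 10.
  x = λ² - 15 - 20 = 100 - 35 ≡ 19; y = λ·(15 - 19) - 20 ≡ 9. → (19, 9)

(19, 9)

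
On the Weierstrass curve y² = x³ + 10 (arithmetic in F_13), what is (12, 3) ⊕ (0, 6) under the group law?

(10, 3)

(12, 3) + (0, 6). λ = (6 - 3)/(0 - 12) ≡ 3/1 mod 13. 1⁻¹ ≡ 1 (mod 13) since 1·1 = 1 ≡ 1, so λ ≡ 3.
  x = λ² - 12 - 0 = 9 - 12 ≡ 10; y = λ·(12 - 10) - 3 ≡ 3. → (10, 3)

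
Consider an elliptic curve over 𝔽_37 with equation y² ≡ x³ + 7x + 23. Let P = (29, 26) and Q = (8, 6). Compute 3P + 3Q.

(29, 26)

First 3P:
Repeated addition: build up to 3P.
2P: tangent at (29, 26): λ = (3·29² + 7)/(2·26) ≡ 14/15. 15⁻¹ ≡ 5 (mod 37), so λ ≡ 14·5 ≡ 33.
  x = λ² - 29 - 29 = 1089 - 58 ≡ 32; y = λ·(29 - 32) - 26 ≡ 23. → (32, 23)
3P: (32, 23) + (29, 26). λ = (26 - 23)/(29 - 32) ≡ 3/34 mod 37. 34⁻¹ ≡ 12 (mod 37), so λ ≡ 36.
  x = λ² - 32 - 29 = 1296 - 61 ≡ 14; y = λ·(32 - 14) - 23 ≡ 33. → (14, 33)
3P = (14, 33).
Next 3Q:
Repeated addition: build up to 3Q.
2Q: tangent at (8, 6): λ = (3·8² + 7)/(2·6) ≡ 14/12. 12⁻¹ ≡ 34 (mod 37) since 12·34 = 408 ≡ 1, so λ ≡ 14·34 ≡ 32.
  x = λ² - 8 - 8 = 1024 - 16 ≡ 9; y = λ·(8 - 9) - 6 ≡ 36. → (9, 36)
3Q: (9, 36) + (8, 6). λ = (6 - 36)/(8 - 9) ≡ 7/36 mod 37. 36⁻¹ ≡ 36 (mod 37) since 36·36 = 1296 ≡ 1, so λ ≡ 30.
  x = λ² - 9 - 8 = 900 - 17 ≡ 32; y = λ·(9 - 32) - 36 ≡ 14. → (32, 14)
3Q = (32, 14).
Finally 3P + 3Q:
(14, 33) + (32, 14). λ = (14 - 33)/(32 - 14) ≡ 18/18 mod 37. 18⁻¹ ≡ 35 (mod 37), so λ ≡ 1.
  x = λ² - 14 - 32 = 1 - 46 ≡ 29; y = λ·(14 - 29) - 33 ≡ 26. → (29, 26)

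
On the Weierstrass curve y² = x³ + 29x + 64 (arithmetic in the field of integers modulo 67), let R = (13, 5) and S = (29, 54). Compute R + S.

(13, 5) + (29, 54). λ = (54 - 5)/(29 - 13) ≡ 49/16 mod 67. 16⁻¹ ≡ 21 (mod 67), so λ ≡ 24.
  x = λ² - 13 - 29 = 576 - 42 ≡ 65; y = λ·(13 - 65) - 5 ≡ 20. → (65, 20)

(65, 20)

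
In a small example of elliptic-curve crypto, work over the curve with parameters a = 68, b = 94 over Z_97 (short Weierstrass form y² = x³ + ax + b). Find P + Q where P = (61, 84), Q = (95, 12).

(69, 87)

(61, 84) + (95, 12). λ = (12 - 84)/(95 - 61) ≡ 25/34 mod 97. 34⁻¹ ≡ 20 (mod 97) since 34·20 = 680 ≡ 1, so λ ≡ 15.
  x = λ² - 61 - 95 = 225 - 156 ≡ 69; y = λ·(61 - 69) - 84 ≡ 87. → (69, 87)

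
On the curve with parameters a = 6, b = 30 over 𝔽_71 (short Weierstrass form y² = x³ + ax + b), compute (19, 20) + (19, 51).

O

The two points share x = 19 and their y-coordinates satisfy 20 + 51 ≡ 0 (mod 71), so they are inverses. Their sum is the point at infinity.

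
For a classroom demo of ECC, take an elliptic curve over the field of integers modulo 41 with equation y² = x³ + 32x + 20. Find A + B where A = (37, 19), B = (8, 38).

(21, 20)

(37, 19) + (8, 38). λ = (38 - 19)/(8 - 37) ≡ 19/12 mod 41. 12⁻¹ ≡ 24 (mod 41), so λ ≡ 5.
  x = λ² - 37 - 8 = 25 - 45 ≡ 21; y = λ·(37 - 21) - 19 ≡ 20. → (21, 20)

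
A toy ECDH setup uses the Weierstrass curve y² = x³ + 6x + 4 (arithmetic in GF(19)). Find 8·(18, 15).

(14, 18)

Write Q = (18, 15).
Double-and-add on 8 = (1000)₂. Start with Q = (18, 15) for the leading 1-bit.
double: tangent at (18, 15): λ = (3·18² + 6)/(2·15) ≡ 9/11. 11⁻¹ ≡ 7 (mod 19) since 11·7 = 77 ≡ 1, so λ ≡ 9·7 ≡ 6.
  x = λ² - 18 - 18 = 36 - 36 ≡ 0; y = λ·(18 - 0) - 15 ≡ 17. → (0, 17)
double: tangent at (0, 17): λ = (3·0² + 6)/(2·17) ≡ 6/15. 15⁻¹ ≡ 14 (mod 19), so λ ≡ 6·14 ≡ 8.
  x = λ² - 0 - 0 = 64 - 0 ≡ 7; y = λ·(0 - 7) - 17 ≡ 3. → (7, 3)
double: tangent at (7, 3): λ = (3·7² + 6)/(2·3) ≡ 1/6. 6⁻¹ ≡ 16 (mod 19), so λ ≡ 1·16 ≡ 16.
  x = λ² - 7 - 7 = 256 - 14 ≡ 14; y = λ·(7 - 14) - 3 ≡ 18. → (14, 18)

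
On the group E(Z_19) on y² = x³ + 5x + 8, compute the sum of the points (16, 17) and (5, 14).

(2, 11)

(16, 17) + (5, 14). λ = (14 - 17)/(5 - 16) ≡ 16/8 mod 19. 8⁻¹ ≡ 12 (mod 19) since 8·12 = 96 ≡ 1, so λ ≡ 2.
  x = λ² - 16 - 5 = 4 - 21 ≡ 2; y = λ·(16 - 2) - 17 ≡ 11. → (2, 11)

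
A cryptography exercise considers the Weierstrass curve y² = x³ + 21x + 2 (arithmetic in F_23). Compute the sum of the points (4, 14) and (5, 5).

(4, 14) + (5, 5). λ = (5 - 14)/(5 - 4) ≡ 14/1 mod 23. 1⁻¹ ≡ 1 (mod 23), so λ ≡ 14.
  x = λ² - 4 - 5 = 196 - 9 ≡ 3; y = λ·(4 - 3) - 14 ≡ 0. → (3, 0)

(3, 0)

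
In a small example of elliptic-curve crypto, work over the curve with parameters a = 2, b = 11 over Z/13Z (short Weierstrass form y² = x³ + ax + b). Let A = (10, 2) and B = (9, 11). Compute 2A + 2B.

First 2A:
Repeated addition: build up to 2A.
2A: tangent at (10, 2): λ = (3·10² + 2)/(2·2) ≡ 3/4. 4⁻¹ ≡ 10 (mod 13), so λ ≡ 3·10 ≡ 4.
  x = λ² - 10 - 10 = 16 - 20 ≡ 9; y = λ·(10 - 9) - 2 ≡ 2. → (9, 2)
2A = (9, 2).
Next 2B:
Repeated addition: build up to 2B.
2B: tangent at (9, 11): λ = (3·9² + 2)/(2·11) ≡ 11/9. 9⁻¹ ≡ 3 (mod 13), so λ ≡ 11·3 ≡ 7.
  x = λ² - 9 - 9 = 49 - 18 ≡ 5; y = λ·(9 - 5) - 11 ≡ 4. → (5, 4)
2B = (5, 4).
Finally 2A + 2B:
(9, 2) + (5, 4). λ = (4 - 2)/(5 - 9) ≡ 2/9 mod 13. 9⁻¹ ≡ 3 (mod 13) since 9·3 = 27 ≡ 1, so λ ≡ 6.
  x = λ² - 9 - 5 = 36 - 14 ≡ 9; y = λ·(9 - 9) - 2 ≡ 11. → (9, 11)

(9, 11)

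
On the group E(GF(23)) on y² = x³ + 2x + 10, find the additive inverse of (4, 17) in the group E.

-(4, 17) = (4, -17 mod 23) = (4, 6).

(4, 6)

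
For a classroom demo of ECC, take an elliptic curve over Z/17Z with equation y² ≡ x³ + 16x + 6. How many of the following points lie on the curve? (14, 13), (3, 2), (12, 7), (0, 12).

1

(14, 13): 13² ≡ 16, rhs ≡ 16 → on.
(3, 2): 2² ≡ 4, rhs ≡ 13 → off.
(12, 7): 7² ≡ 15, rhs ≡ 5 → off.
(0, 12): 12² ≡ 8, rhs ≡ 6 → off.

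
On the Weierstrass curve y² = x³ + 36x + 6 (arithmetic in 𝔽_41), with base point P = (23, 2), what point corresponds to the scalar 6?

Repeated addition: build up to 6P.
2P: tangent at (23, 2): λ = (3·23² + 36)/(2·2) ≡ 24/4. 4⁻¹ ≡ 31 (mod 41) since 4·31 = 124 ≡ 1, so λ ≡ 24·31 ≡ 6.
  x = λ² - 23 - 23 = 36 - 46 ≡ 31; y = λ·(23 - 31) - 2 ≡ 32. → (31, 32)
3P: (31, 32) + (23, 2). λ = (2 - 32)/(23 - 31) ≡ 11/33 mod 41. 33⁻¹ ≡ 5 (mod 41), so λ ≡ 14.
  x = λ² - 31 - 23 = 196 - 54 ≡ 19; y = λ·(31 - 19) - 32 ≡ 13. → (19, 13)
4P: (19, 13) + (23, 2). λ = (2 - 13)/(23 - 19) ≡ 30/4 mod 41. 4⁻¹ ≡ 31 (mod 41), so λ ≡ 28.
  x = λ² - 19 - 23 = 784 - 42 ≡ 4; y = λ·(19 - 4) - 13 ≡ 38. → (4, 38)
5P: (4, 38) + (23, 2). λ = (2 - 38)/(23 - 4) ≡ 5/19 mod 41. 19⁻¹ ≡ 13 (mod 41), so λ ≡ 24.
  x = λ² - 4 - 23 = 576 - 27 ≡ 16; y = λ·(4 - 16) - 38 ≡ 2. → (16, 2)
6P: (16, 2) + (23, 2). λ = (2 - 2)/(23 - 16) ≡ 0/7 mod 41. 7⁻¹ ≡ 6 (mod 41) since 7·6 = 42 ≡ 1, so λ ≡ 0.
  x = λ² - 16 - 23 = 0 - 39 ≡ 2; y = λ·(16 - 2) - 2 ≡ 39. → (2, 39)

(2, 39)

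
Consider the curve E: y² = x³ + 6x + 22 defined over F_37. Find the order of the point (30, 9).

10

2P: tangent at (30, 9): λ = (3·30² + 6)/(2·9) ≡ 5/18. 18⁻¹ ≡ 35 (mod 37) since 18·35 = 630 ≡ 1, so λ ≡ 5·35 ≡ 27.
  x = λ² - 30 - 30 = 729 - 60 ≡ 3; y = λ·(30 - 3) - 9 ≡ 17. → (3, 17)
3P: (3, 17) + (30, 9). λ = (9 - 17)/(30 - 3) ≡ 29/27 mod 37. 27⁻¹ ≡ 11 (mod 37), so λ ≡ 23.
  x = λ² - 3 - 30 = 529 - 33 ≡ 15; y = λ·(3 - 15) - 17 ≡ 3. → (15, 3)
4P: (15, 3) + (30, 9). λ = (9 - 3)/(30 - 15) ≡ 6/15 mod 37. 15⁻¹ ≡ 5 (mod 37) since 15·5 = 75 ≡ 1, so λ ≡ 30.
  x = λ² - 15 - 30 = 900 - 45 ≡ 4; y = λ·(15 - 4) - 3 ≡ 31. → (4, 31)
5P: (4, 31) + (30, 9). λ = (9 - 31)/(30 - 4) ≡ 15/26 mod 37. 26⁻¹ ≡ 10 (mod 37), so λ ≡ 2.
  x = λ² - 4 - 30 = 4 - 34 ≡ 7; y = λ·(4 - 7) - 31 ≡ 0. → (7, 0)
6P: (7, 0) + (30, 9). λ = (9 - 0)/(30 - 7) ≡ 9/23 mod 37. 23⁻¹ ≡ 29 (mod 37) since 23·29 = 667 ≡ 1, so λ ≡ 2.
  x = λ² - 7 - 30 = 4 - 37 ≡ 4; y = λ·(7 - 4) - 0 ≡ 6. → (4, 6)
7P: (4, 6) + (30, 9). λ = (9 - 6)/(30 - 4) ≡ 3/26 mod 37. 26⁻¹ ≡ 10 (mod 37), so λ ≡ 30.
  x = λ² - 4 - 30 = 900 - 34 ≡ 15; y = λ·(4 - 15) - 6 ≡ 34. → (15, 34)
8P: (15, 34) + (30, 9). λ = (9 - 34)/(30 - 15) ≡ 12/15 mod 37. 15⁻¹ ≡ 5 (mod 37), so λ ≡ 23.
  x = λ² - 15 - 30 = 529 - 45 ≡ 3; y = λ·(15 - 3) - 34 ≡ 20. → (3, 20)
9P: (3, 20) + (30, 9). λ = (9 - 20)/(30 - 3) ≡ 26/27 mod 37. 27⁻¹ ≡ 11 (mod 37), so λ ≡ 27.
  x = λ² - 3 - 30 = 729 - 33 ≡ 30; y = λ·(3 - 30) - 20 ≡ 28. → (30, 28)
10P: (30, 28) + (30, 9): same x and y₁ ≡ -y₂, so the sum is O.
10P = O, so the order is 10.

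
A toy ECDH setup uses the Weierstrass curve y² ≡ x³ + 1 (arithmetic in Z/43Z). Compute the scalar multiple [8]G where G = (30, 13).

(30, 30)

Double-and-add on 8 = (1000)₂. Start with G = (30, 13) for the leading 1-bit.
double: tangent at (30, 13): λ = (3·30² + 0)/(2·13) ≡ 34/26. 26⁻¹ ≡ 5 (mod 43), so λ ≡ 34·5 ≡ 41.
  x = λ² - 30 - 30 = 1681 - 60 ≡ 30; y = λ·(30 - 30) - 13 ≡ 30. → (30, 30)
double: tangent at (30, 30): λ = (3·30² + 0)/(2·30) ≡ 34/17. 17⁻¹ ≡ 38 (mod 43) since 17·38 = 646 ≡ 1, so λ ≡ 34·38 ≡ 2.
  x = λ² - 30 - 30 = 4 - 60 ≡ 30; y = λ·(30 - 30) - 30 ≡ 13. → (30, 13)
double: tangent at (30, 13): λ = (3·30² + 0)/(2·13) ≡ 34/26. 26⁻¹ ≡ 5 (mod 43) since 26·5 = 130 ≡ 1, so λ ≡ 34·5 ≡ 41.
  x = λ² - 30 - 30 = 1681 - 60 ≡ 30; y = λ·(30 - 30) - 13 ≡ 30. → (30, 30)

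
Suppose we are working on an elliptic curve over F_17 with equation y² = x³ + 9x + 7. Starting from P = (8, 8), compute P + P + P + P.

Double-and-add on 4 = (100)₂. Start with P = (8, 8) for the leading 1-bit.
double: tangent at (8, 8): λ = (3·8² + 9)/(2·8) ≡ 14/16. 16⁻¹ ≡ 16 (mod 17), so λ ≡ 14·16 ≡ 3.
  x = λ² - 8 - 8 = 9 - 16 ≡ 10; y = λ·(8 - 10) - 8 ≡ 3. → (10, 3)
double: tangent at (10, 3): λ = (3·10² + 9)/(2·3) ≡ 3/6. 6⁻¹ ≡ 3 (mod 17), so λ ≡ 3·3 ≡ 9.
  x = λ² - 10 - 10 = 81 - 20 ≡ 10; y = λ·(10 - 10) - 3 ≡ 14. → (10, 14)

(10, 14)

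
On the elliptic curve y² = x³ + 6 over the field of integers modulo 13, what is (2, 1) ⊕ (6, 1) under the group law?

(5, 12)

(2, 1) + (6, 1). λ = (1 - 1)/(6 - 2) ≡ 0/4 mod 13. 4⁻¹ ≡ 10 (mod 13) since 4·10 = 40 ≡ 1, so λ ≡ 0.
  x = λ² - 2 - 6 = 0 - 8 ≡ 5; y = λ·(2 - 5) - 1 ≡ 12. → (5, 12)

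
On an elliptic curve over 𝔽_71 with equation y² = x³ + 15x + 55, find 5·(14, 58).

(62, 55)

Write P = (14, 58).
Repeated addition: build up to 5P.
2P: tangent at (14, 58): λ = (3·14² + 15)/(2·58) ≡ 35/45. 45⁻¹ ≡ 30 (mod 71), so λ ≡ 35·30 ≡ 56.
  x = λ² - 14 - 14 = 3136 - 28 ≡ 55; y = λ·(14 - 55) - 58 ≡ 60. → (55, 60)
3P: (55, 60) + (14, 58). λ = (58 - 60)/(14 - 55) ≡ 69/30 mod 71. 30⁻¹ ≡ 45 (mod 71) since 30·45 = 1350 ≡ 1, so λ ≡ 52.
  x = λ² - 55 - 14 = 2704 - 69 ≡ 8; y = λ·(55 - 8) - 60 ≡ 41. → (8, 41)
4P: (8, 41) + (14, 58). λ = (58 - 41)/(14 - 8) ≡ 17/6 mod 71. 6⁻¹ ≡ 12 (mod 71) since 6·12 = 72 ≡ 1, so λ ≡ 62.
  x = λ² - 8 - 14 = 3844 - 22 ≡ 59; y = λ·(8 - 59) - 41 ≡ 63. → (59, 63)
5P: (59, 63) + (14, 58). λ = (58 - 63)/(14 - 59) ≡ 66/26 mod 71. 26⁻¹ ≡ 41 (mod 71) since 26·41 = 1066 ≡ 1, so λ ≡ 8.
  x = λ² - 59 - 14 = 64 - 73 ≡ 62; y = λ·(59 - 62) - 63 ≡ 55. → (62, 55)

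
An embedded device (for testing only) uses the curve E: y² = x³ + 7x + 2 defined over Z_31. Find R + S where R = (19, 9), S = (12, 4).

(10, 24)

(19, 9) + (12, 4). λ = (4 - 9)/(12 - 19) ≡ 26/24 mod 31. 24⁻¹ ≡ 22 (mod 31), so λ ≡ 14.
  x = λ² - 19 - 12 = 196 - 31 ≡ 10; y = λ·(19 - 10) - 9 ≡ 24. → (10, 24)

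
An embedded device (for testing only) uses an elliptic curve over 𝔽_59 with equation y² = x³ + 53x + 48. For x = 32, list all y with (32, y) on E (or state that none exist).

none

x³ + 53x + 48 = 34512 ≡ 56 (mod 59).
56 is a non-residue mod 59; no y exists.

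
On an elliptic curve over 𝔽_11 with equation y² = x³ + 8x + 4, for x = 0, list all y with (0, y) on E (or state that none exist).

2, 9

x³ + 8x + 4 = 4 ≡ 4 (mod 11).
Square roots of 4 mod 11: 2 and 9 (since 2² = 4 ≡ 4).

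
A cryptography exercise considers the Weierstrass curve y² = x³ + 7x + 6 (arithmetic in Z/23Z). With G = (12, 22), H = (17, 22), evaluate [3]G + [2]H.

(0, 12)

First 3G:
Repeated addition: build up to 3G.
2G: tangent at (12, 22): λ = (3·12² + 7)/(2·22) ≡ 2/21. 21⁻¹ ≡ 11 (mod 23) since 21·11 = 231 ≡ 1, so λ ≡ 2·11 ≡ 22.
  x = λ² - 12 - 12 = 484 - 24 ≡ 0; y = λ·(12 - 0) - 22 ≡ 12. → (0, 12)
3G: (0, 12) + (12, 22). λ = (22 - 12)/(12 - 0) ≡ 10/12 mod 23. 12⁻¹ ≡ 2 (mod 23) since 12·2 = 24 ≡ 1, so λ ≡ 20.
  x = λ² - 0 - 12 = 400 - 12 ≡ 20; y = λ·(0 - 20) - 12 ≡ 2. → (20, 2)
3G = (20, 2).
Next 2H:
Repeated addition: build up to 2H.
2H: tangent at (17, 22): λ = (3·17² + 7)/(2·22) ≡ 0/21. 21⁻¹ ≡ 11 (mod 23), so λ ≡ 0·11 ≡ 0.
  x = λ² - 17 - 17 = 0 - 34 ≡ 12; y = λ·(17 - 12) - 22 ≡ 1. → (12, 1)
2H = (12, 1).
Finally 3G + 2H:
(20, 2) + (12, 1). λ = (1 - 2)/(12 - 20) ≡ 22/15 mod 23. 15⁻¹ ≡ 20 (mod 23), so λ ≡ 3.
  x = λ² - 20 - 12 = 9 - 32 ≡ 0; y = λ·(20 - 0) - 2 ≡ 12. → (0, 12)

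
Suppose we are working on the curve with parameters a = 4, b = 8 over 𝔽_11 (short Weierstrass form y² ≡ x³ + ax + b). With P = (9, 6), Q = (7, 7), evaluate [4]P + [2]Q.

O

First 4P:
Repeated addition: build up to 4P.
2P: tangent at (9, 6): λ = (3·9² + 4)/(2·6) ≡ 5/1. 1⁻¹ ≡ 1 (mod 11) since 1·1 = 1 ≡ 1, so λ ≡ 5·1 ≡ 5.
  x = λ² - 9 - 9 = 25 - 18 ≡ 7; y = λ·(9 - 7) - 6 ≡ 4. → (7, 4)
3P: (7, 4) + (9, 6). λ = (6 - 4)/(9 - 7) ≡ 2/2 mod 11. 2⁻¹ ≡ 6 (mod 11) since 2·6 = 12 ≡ 1, so λ ≡ 1.
  x = λ² - 7 - 9 = 1 - 16 ≡ 7; y = λ·(7 - 7) - 4 ≡ 7. → (7, 7)
4P: (7, 7) + (9, 6). λ = (6 - 7)/(9 - 7) ≡ 10/2 mod 11. 2⁻¹ ≡ 6 (mod 11) since 2·6 = 12 ≡ 1, so λ ≡ 5.
  x = λ² - 7 - 9 = 25 - 16 ≡ 9; y = λ·(7 - 9) - 7 ≡ 5. → (9, 5)
4P = (9, 5).
Next 2Q:
Repeated addition: build up to 2Q.
2Q: tangent at (7, 7): λ = (3·7² + 4)/(2·7) ≡ 8/3. 3⁻¹ ≡ 4 (mod 11), so λ ≡ 8·4 ≡ 10.
  x = λ² - 7 - 7 = 100 - 14 ≡ 9; y = λ·(7 - 9) - 7 ≡ 6. → (9, 6)
2Q = (9, 6).
Finally 4P + 2Q:
(9, 5) + (9, 6): same x and y₁ ≡ -y₂, so the sum is the point at infinity.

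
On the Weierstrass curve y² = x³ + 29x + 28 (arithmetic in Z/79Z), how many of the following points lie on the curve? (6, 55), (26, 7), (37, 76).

(6, 55): 55² ≡ 23, rhs ≡ 23 → on.
(26, 7): 7² ≡ 49, rhs ≡ 30 → off.
(37, 76): 76² ≡ 9, rhs ≡ 9 → on.

2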